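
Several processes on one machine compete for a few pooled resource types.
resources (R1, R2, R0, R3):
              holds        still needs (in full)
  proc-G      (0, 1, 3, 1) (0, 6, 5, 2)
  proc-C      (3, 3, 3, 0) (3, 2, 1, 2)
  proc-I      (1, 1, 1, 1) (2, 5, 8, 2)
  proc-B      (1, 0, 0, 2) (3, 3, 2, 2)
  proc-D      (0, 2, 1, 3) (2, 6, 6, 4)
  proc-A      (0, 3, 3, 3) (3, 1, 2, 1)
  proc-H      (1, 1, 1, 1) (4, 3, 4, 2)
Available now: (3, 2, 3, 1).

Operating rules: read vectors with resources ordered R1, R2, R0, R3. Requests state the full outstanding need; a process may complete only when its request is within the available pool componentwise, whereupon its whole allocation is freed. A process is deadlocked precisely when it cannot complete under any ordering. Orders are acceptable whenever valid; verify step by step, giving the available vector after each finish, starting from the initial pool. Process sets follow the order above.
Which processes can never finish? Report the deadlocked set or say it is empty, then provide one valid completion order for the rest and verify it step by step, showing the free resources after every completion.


The deadlocked set is empty.
Key observation: no deadlock: proc-A fits now, and the freed resources carry the rest through.
The rest can finish in the order proc-A, proc-C, proc-B, proc-G, proc-H, proc-I, proc-D. Step-by-step check:
  pool = (3, 2, 3, 1)
  run proc-A (needs (3, 1, 2, 1), free (3, 2, 3, 1)); after release of (0, 3, 3, 3) the pool is (3, 5, 6, 4)
  run proc-C (needs (3, 2, 1, 2), free (3, 5, 6, 4)); after release of (3, 3, 3, 0) the pool is (6, 8, 9, 4)
  run proc-B (needs (3, 3, 2, 2), free (6, 8, 9, 4)); after release of (1, 0, 0, 2) the pool is (7, 8, 9, 6)
  run proc-G (needs (0, 6, 5, 2), free (7, 8, 9, 6)); after release of (0, 1, 3, 1) the pool is (7, 9, 12, 7)
  run proc-H (needs (4, 3, 4, 2), free (7, 9, 12, 7)); after release of (1, 1, 1, 1) the pool is (8, 10, 13, 8)
  run proc-I (needs (2, 5, 8, 2), free (8, 10, 13, 8)); after release of (1, 1, 1, 1) the pool is (9, 11, 14, 9)
  run proc-D (needs (2, 6, 6, 4), free (9, 11, 14, 9)); after release of (0, 2, 1, 3) the pool is (9, 13, 15, 12)


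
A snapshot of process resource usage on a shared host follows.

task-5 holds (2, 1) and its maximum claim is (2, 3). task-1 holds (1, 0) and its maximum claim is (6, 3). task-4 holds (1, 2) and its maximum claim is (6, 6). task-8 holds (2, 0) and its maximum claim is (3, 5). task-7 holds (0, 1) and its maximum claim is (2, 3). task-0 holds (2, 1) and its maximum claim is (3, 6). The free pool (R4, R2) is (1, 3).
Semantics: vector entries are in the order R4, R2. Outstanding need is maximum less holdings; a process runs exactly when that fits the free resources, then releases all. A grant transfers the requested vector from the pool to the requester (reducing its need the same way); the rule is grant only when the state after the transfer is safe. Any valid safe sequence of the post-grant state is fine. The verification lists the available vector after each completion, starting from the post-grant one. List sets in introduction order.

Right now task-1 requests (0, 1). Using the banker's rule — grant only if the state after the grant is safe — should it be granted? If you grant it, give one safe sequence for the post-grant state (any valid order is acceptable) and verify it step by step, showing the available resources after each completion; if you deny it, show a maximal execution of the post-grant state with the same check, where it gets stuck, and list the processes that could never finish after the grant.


DENY — the pretend-granted state is unsafe.
Key observation: after task-5, task-7 the pool peaks at (3, 4), and each blocked process is short somewhere: task-1 on R4; task-4 on R4; task-8 on R2; task-0 on R2.
On the post-grant state, task-5, task-7 is a maximal run — nothing extends it. Step-by-step check:
  pool = (1, 2)
  task-5 needs (0, 2) <= (1, 2) -> finishes; pool += (2, 1) = (3, 3)
  task-7 needs (2, 2) <= (3, 3) -> finishes; pool += (0, 1) = (3, 4)
  task-1 still needs (5, 2) but only (3, 4) is free — short on R4
  task-4 still needs (5, 4) but only (3, 4) is free — short on R4
  task-8 still needs (1, 5) but only (3, 4) is free — short on R2
  task-0 still needs (1, 5) but only (3, 4) is free — short on R2
Processes that could never finish after the grant: task-1, task-4, task-8 and task-0.


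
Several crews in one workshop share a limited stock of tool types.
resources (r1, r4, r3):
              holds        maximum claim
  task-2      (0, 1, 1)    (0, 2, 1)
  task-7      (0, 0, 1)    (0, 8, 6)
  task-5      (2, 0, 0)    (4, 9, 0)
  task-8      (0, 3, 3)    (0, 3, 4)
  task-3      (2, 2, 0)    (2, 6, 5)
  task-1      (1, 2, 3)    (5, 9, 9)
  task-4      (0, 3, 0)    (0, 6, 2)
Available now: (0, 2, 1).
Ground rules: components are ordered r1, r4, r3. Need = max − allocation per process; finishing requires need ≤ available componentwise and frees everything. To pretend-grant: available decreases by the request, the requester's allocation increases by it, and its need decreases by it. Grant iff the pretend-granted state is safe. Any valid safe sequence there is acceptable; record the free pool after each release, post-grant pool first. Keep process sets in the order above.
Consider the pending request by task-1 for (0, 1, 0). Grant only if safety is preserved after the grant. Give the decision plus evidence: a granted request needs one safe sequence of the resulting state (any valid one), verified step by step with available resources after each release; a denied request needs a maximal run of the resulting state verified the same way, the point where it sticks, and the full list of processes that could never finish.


GRANT — the state after the grant stays safe, e.g. via task-2, task-8, task-4, task-3, task-7, task-5, task-1.
Key observation: after the grant the pool drops to (0, 1, 1), which still lets task-2 finish first and unwind the rest.
Step-by-step check of the post-grant state:
  pool = (0, 1, 1)
  task-2 needs (0, 1, 0) <= (0, 1, 1) -> finishes; pool += (0, 1, 1) = (0, 2, 2)
  task-8 needs (0, 0, 1) <= (0, 2, 2) -> finishes; pool += (0, 3, 3) = (0, 5, 5)
  task-4 needs (0, 3, 2) <= (0, 5, 5) -> finishes; pool += (0, 3, 0) = (0, 8, 5)
  task-3 needs (0, 4, 5) <= (0, 8, 5) -> finishes; pool += (2, 2, 0) = (2, 10, 5)
  task-7 needs (0, 8, 5) <= (2, 10, 5) -> finishes; pool += (0, 0, 1) = (2, 10, 6)
  task-5 needs (2, 9, 0) <= (2, 10, 6) -> finishes; pool += (2, 0, 0) = (4, 10, 6)
  task-1 needs (4, 6, 6) <= (4, 10, 6) -> finishes; pool += (1, 3, 3) = (5, 13, 9)


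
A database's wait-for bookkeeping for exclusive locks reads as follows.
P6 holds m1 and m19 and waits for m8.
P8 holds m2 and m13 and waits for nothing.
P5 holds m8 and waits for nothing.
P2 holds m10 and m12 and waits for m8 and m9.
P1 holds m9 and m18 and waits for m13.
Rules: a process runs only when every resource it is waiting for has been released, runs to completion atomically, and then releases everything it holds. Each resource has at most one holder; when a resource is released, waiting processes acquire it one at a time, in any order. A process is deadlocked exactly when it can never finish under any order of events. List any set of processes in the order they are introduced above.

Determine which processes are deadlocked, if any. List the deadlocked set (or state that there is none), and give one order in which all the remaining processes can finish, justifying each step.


No process is deadlocked.
Key observation: no waiting chain loops back on itself — every chain ends at a process that waits on nothing, so everyone eventually runs.
One completion order for the rest: P5, P8, P6, P1, P2.
Walking it through:
  run P5 (it waits on nothing); releases m8
  run P8 (it waits on nothing); releases m2 and m13
  P6: everything it awaited (m8) is free; runs, freeing m1 and m19
  P1: everything it awaited (m13) is free; runs, freeing m9 and m18
  P2: everything it awaited (m8 and m9) is free; runs, freeing m10 and m12


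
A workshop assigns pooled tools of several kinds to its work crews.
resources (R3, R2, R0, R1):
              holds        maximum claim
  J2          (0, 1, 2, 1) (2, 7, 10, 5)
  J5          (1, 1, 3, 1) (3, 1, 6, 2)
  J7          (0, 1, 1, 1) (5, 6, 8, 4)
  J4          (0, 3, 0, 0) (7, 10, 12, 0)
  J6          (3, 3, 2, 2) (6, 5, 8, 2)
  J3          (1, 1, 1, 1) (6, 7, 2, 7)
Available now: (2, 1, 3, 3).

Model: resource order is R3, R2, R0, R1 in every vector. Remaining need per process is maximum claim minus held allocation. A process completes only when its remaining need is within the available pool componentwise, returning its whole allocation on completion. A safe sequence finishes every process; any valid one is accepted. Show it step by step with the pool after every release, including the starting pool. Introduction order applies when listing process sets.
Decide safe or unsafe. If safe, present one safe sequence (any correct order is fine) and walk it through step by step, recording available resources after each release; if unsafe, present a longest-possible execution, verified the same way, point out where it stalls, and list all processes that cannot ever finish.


SAFE, for example via the order J5, J6, J7, J2, J3, J4.
Key observation: reading the order forward, J5 is the first process whose need (2, 0, 3, 1) meets the free pool (2, 1, 3, 3) exactly on a resource it requests.
Walking it through:
  pool = (2, 1, 3, 3)
  J5: need (2, 0, 3, 1) fits (2, 1, 3, 3); releases (1, 1, 3, 1), pool now (3, 2, 6, 4)
  J6: need (3, 2, 6, 0) fits (3, 2, 6, 4); releases (3, 3, 2, 2), pool now (6, 5, 8, 6)
  J7: need (5, 5, 7, 3) fits (6, 5, 8, 6); releases (0, 1, 1, 1), pool now (6, 6, 9, 7)
  J2: need (2, 6, 8, 4) fits (6, 6, 9, 7); releases (0, 1, 2, 1), pool now (6, 7, 11, 8)
  J3: need (5, 6, 1, 6) fits (6, 7, 11, 8); releases (1, 1, 1, 1), pool now (7, 8, 12, 9)
  J4: need (7, 7, 12, 0) fits (7, 8, 12, 9); releases (0, 3, 0, 0), pool now (7, 11, 12, 9)


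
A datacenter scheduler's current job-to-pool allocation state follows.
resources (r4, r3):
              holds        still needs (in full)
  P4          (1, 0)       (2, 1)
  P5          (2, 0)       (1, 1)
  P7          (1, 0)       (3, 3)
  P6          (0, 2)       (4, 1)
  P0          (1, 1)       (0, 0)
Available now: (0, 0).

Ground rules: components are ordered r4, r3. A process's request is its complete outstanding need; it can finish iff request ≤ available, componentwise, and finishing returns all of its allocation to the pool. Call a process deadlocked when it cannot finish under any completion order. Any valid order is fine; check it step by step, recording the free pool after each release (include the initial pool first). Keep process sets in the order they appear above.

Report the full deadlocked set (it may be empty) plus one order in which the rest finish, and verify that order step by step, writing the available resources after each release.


The deadlocked set is empty.
Key observation: beginning at P0, releases accumulate fast enough that every process eventually fits.
One completion order for the rest: P0, P5, P4, P6, P7. Check, step by step:
  pool = (0, 0)
  P0: need (0, 0) fits (0, 0); releases (1, 1), pool now (1, 1)
  P5: need (1, 1) fits (1, 1); releases (2, 0), pool now (3, 1)
  P4: need (2, 1) fits (3, 1); releases (1, 0), pool now (4, 1)
  P6: need (4, 1) fits (4, 1); releases (0, 2), pool now (4, 3)
  P7: need (3, 3) fits (4, 3); releases (1, 0), pool now (5, 3)


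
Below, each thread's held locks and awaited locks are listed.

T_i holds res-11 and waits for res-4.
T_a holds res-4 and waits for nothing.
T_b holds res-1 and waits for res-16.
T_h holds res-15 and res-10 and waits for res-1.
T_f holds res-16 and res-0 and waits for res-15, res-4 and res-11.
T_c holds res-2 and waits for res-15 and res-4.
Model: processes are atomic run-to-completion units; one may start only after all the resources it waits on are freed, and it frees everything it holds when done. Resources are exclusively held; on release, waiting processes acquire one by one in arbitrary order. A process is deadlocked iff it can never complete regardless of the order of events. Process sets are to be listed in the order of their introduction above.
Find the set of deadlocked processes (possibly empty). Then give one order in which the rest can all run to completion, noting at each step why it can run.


Deadlocked: T_b, T_h, T_f and T_c.
Key observation: the loop T_b -> T_f -> T_h -> T_b blocks itself forever; T_c waits into the deadlock from upstream.
The rest can finish in the order T_a, T_i.
Walking it through:
  T_a waits on nothing -> runs at once and releases res-4
  run T_i (all its waits — res-4 — are resolved); releases res-11


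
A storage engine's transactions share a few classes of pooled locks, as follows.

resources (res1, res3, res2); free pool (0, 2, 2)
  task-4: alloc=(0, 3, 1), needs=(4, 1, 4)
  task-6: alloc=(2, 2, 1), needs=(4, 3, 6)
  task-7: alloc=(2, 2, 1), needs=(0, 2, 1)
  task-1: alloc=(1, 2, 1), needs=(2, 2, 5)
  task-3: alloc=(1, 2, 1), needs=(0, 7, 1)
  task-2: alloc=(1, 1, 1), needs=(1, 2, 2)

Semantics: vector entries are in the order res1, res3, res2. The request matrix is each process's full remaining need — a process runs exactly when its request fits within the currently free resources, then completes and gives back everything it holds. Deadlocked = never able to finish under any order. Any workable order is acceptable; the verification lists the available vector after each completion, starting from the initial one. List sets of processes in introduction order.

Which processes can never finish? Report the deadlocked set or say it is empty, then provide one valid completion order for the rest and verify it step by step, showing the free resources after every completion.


The deadlocked set is task-4, task-6, task-1 and task-3.
Key observation: after task-7, task-2 the pool peaks at (3, 5, 4), and each blocked process is short somewhere: task-4 on res1; task-6 on res1, res2; task-1 on res2; task-3 on res3.
The rest can finish in the order task-7, task-2. Step-by-step check:
  pool = (0, 2, 2)
  task-7: need (0, 2, 1) fits (0, 2, 2); releases (2, 2, 1), pool now (2, 4, 3)
  task-2: need (1, 2, 2) fits (2, 4, 3); releases (1, 1, 1), pool now (3, 5, 4)
The stuck group stays short no matter what:
  task-4 still needs (4, 1, 4) but only (3, 5, 4) is free — short on res1
  task-6 still needs (4, 3, 6) but only (3, 5, 4) is free — short on res1 and res2
  task-1 still needs (2, 2, 5) but only (3, 5, 4) is free — short on res2
  task-3 still needs (0, 7, 1) but only (3, 5, 4) is free — short on res3


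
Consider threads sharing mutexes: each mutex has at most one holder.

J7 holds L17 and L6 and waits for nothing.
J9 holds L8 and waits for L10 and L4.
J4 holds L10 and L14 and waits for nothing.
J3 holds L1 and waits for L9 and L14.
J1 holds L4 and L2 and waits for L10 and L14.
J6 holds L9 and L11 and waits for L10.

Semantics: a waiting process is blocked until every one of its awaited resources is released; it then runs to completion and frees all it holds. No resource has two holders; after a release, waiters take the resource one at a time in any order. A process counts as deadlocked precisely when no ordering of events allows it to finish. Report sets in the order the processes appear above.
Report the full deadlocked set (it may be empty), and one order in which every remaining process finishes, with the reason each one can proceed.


Nothing here is deadlocked.
Key observation: there is no circular wait here — follow any chain and it reaches a process that is free to run now.
The rest can finish in the order J4, J1, J9, J6, J7, J3.
Step-by-step check:
  run J4 (it waits on nothing); releases L10 and L14
  J1 waits on L10 and L14 — all released -> runs and releases L4 and L2
  J9 waits on L10 and L4 — all released -> runs and releases L8
  J6 waits on L10 — all released -> runs and releases L9 and L11
  run J7 (it waits on nothing); releases L17 and L6
  J3 waits on L9 and L14 — all released -> runs and releases L1


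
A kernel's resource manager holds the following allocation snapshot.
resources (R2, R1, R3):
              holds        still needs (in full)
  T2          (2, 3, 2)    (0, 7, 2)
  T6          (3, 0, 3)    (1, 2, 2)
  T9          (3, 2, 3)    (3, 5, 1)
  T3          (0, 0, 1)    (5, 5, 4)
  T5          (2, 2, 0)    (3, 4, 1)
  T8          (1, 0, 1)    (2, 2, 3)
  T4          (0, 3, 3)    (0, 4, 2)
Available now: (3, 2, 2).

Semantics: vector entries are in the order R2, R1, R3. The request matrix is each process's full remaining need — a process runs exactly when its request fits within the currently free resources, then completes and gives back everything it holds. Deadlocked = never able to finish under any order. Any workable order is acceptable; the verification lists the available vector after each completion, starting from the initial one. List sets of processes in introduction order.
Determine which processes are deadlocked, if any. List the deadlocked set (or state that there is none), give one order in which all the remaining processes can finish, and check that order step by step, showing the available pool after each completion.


The deadlocked set is T2, T9, T3, T5 and T4.
Key observation: R1 is the bottleneck — with T6, T8 done the pool holds (7, 2, 6), short of every remaining need.
The rest can finish in the order T6, T8. Walking it through:
  pool = (3, 2, 2)
  T6: need (1, 2, 2) fits (3, 2, 2); releases (3, 0, 3), pool now (6, 2, 5)
  T8: need (2, 2, 3) fits (6, 2, 5); releases (1, 0, 1), pool now (7, 2, 6)
None of the blocked processes ever fits:
  blocked: T2 wants (0, 7, 2), pool (7, 2, 6) — not enough R1
  blocked: T9 wants (3, 5, 1), pool (7, 2, 6) — not enough R1
  blocked: T3 wants (5, 5, 4), pool (7, 2, 6) — not enough R1
  blocked: T5 wants (3, 4, 1), pool (7, 2, 6) — not enough R1
  blocked: T4 wants (0, 4, 2), pool (7, 2, 6) — not enough R1


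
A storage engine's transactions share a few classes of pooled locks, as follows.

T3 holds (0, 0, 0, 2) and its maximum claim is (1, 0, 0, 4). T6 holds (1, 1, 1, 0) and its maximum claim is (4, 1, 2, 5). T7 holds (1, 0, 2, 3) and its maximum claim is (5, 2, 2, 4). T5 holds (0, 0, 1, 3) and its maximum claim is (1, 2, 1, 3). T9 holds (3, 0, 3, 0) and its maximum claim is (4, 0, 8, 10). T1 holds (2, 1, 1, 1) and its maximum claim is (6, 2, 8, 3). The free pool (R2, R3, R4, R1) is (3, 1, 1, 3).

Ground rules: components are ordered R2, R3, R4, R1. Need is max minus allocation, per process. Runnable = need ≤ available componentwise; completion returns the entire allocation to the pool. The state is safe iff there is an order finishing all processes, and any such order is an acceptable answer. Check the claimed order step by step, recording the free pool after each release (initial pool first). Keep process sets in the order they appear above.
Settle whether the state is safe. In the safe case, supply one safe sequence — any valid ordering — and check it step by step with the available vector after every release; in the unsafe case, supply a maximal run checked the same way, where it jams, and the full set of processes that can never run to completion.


SAFE. One safe sequence: T3, T6, T5, T7, T9, T1.
Key observation: T6 is the earliest step where a requested resource binds exactly: need (3, 0, 1, 5), pool (3, 1, 1, 5) at its turn.
Step-by-step check:
  pool = (3, 1, 1, 3)
  T3: need (1, 0, 0, 2) fits (3, 1, 1, 3); releases (0, 0, 0, 2), pool now (3, 1, 1, 5)
  T6: need (3, 0, 1, 5) fits (3, 1, 1, 5); releases (1, 1, 1, 0), pool now (4, 2, 2, 5)
  T5: need (1, 2, 0, 0) fits (4, 2, 2, 5); releases (0, 0, 1, 3), pool now (4, 2, 3, 8)
  T7: need (4, 2, 0, 1) fits (4, 2, 3, 8); releases (1, 0, 2, 3), pool now (5, 2, 5, 11)
  T9: need (1, 0, 5, 10) fits (5, 2, 5, 11); releases (3, 0, 3, 0), pool now (8, 2, 8, 11)
  T1: need (4, 1, 7, 2) fits (8, 2, 8, 11); releases (2, 1, 1, 1), pool now (10, 3, 9, 12)


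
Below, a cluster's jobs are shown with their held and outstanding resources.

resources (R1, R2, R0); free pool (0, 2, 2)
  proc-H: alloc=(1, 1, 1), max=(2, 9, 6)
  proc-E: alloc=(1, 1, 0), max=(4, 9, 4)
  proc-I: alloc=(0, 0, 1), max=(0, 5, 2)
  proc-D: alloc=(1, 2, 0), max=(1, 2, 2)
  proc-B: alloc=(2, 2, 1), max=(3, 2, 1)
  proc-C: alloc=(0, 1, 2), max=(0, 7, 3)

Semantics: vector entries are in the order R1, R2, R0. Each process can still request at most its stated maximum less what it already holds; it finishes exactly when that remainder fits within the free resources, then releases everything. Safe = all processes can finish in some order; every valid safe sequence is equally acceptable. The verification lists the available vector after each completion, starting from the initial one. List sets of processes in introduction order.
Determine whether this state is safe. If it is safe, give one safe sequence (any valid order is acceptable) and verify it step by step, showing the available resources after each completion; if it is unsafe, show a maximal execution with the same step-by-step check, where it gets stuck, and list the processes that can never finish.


UNSAFE — no complete ordering exists.
Key observation: once proc-D, proc-B, proc-C, proc-I finish, the pool peaks at (3, 7, 6) — and every remaining process still needs more R2 than that.
Going as far as possible: proc-D, proc-B, proc-C, proc-I; after that, nothing fits. Verifying each step:
  pool = (0, 2, 2)
  proc-D needs (0, 0, 2) <= (0, 2, 2) -> finishes; pool += (1, 2, 0) = (1, 4, 2)
  proc-B needs (1, 0, 0) <= (1, 4, 2) -> finishes; pool += (2, 2, 1) = (3, 6, 3)
  proc-C needs (0, 6, 1) <= (3, 6, 3) -> finishes; pool += (0, 1, 2) = (3, 7, 5)
  proc-I needs (0, 5, 1) <= (3, 7, 5) -> finishes; pool += (0, 0, 1) = (3, 7, 6)
  proc-H cannot run: need (1, 8, 5) vs free (3, 7, 6) (insufficient R2)
  proc-E cannot run: need (3, 8, 4) vs free (3, 7, 6) (insufficient R2)
Permanently blocked: proc-H and proc-E.


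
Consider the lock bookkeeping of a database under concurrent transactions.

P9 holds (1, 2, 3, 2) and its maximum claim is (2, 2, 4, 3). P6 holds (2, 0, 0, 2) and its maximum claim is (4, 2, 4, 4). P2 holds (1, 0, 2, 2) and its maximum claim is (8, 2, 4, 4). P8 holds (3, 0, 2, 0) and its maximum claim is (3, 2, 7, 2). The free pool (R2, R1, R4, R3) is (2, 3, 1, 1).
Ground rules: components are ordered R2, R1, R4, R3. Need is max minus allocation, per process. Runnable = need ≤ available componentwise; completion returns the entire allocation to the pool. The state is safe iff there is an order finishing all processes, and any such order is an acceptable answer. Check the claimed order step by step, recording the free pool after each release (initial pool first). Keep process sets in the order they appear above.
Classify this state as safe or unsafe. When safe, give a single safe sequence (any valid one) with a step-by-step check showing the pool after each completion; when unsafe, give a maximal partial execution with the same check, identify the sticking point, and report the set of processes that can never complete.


UNSAFE — no complete ordering exists.
Key observation: after P9, P6 the pool peaks at (5, 5, 4, 5), and each blocked process is short somewhere: P2 on R2; P8 on R4.
A maximal execution: P9, P6 — then nothing else fits. Verifying each step:
  pool = (2, 3, 1, 1)
  P9 needs (1, 0, 1, 1) <= (2, 3, 1, 1) -> finishes; pool += (1, 2, 3, 2) = (3, 5, 4, 3)
  P6 needs (2, 2, 4, 2) <= (3, 5, 4, 3) -> finishes; pool += (2, 0, 0, 2) = (5, 5, 4, 5)
  P2 cannot run: need (7, 2, 2, 2) vs free (5, 5, 4, 5) (insufficient R2)
  P8 cannot run: need (0, 2, 5, 2) vs free (5, 5, 4, 5) (insufficient R4)
Permanently blocked: P2 and P8.


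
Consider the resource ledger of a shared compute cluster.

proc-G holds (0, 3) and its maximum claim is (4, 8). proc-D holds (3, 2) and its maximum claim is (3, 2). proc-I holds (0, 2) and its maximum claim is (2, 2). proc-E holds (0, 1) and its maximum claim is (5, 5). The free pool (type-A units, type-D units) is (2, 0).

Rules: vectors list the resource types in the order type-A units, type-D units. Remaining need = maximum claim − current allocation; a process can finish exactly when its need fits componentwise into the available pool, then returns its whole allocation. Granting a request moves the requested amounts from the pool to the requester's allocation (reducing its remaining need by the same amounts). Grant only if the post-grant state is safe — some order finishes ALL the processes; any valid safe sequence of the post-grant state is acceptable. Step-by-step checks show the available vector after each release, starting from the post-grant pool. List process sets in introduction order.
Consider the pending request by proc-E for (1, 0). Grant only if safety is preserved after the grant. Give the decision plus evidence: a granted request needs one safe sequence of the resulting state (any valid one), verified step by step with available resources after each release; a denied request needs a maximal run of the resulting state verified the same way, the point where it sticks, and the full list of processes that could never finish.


GRANT. The post-grant state is safe; one safe sequence: proc-D, proc-I, proc-E, proc-G.
Key observation: even at the reduced pool (1, 0), proc-D fits immediately, so safety survives the grant.
Verifying the post-grant state step by step:
  pool = (1, 0)
  run proc-D (needs (0, 0), free (1, 0)); after release of (3, 2) the pool is (4, 2)
  run proc-I (needs (2, 0), free (4, 2)); after release of (0, 2) the pool is (4, 4)
  run proc-E (needs (4, 4), free (4, 4)); after release of (1, 1) the pool is (5, 5)
  run proc-G (needs (4, 5), free (5, 5)); after release of (0, 3) the pool is (5, 8)


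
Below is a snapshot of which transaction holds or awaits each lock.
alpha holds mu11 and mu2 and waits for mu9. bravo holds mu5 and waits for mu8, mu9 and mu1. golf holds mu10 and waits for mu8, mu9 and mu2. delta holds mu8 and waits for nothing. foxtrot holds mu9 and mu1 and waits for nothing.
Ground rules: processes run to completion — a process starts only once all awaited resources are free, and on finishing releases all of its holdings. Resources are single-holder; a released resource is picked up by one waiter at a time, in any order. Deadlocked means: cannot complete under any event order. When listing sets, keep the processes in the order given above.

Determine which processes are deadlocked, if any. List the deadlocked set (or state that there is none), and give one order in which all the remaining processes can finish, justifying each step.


The deadlocked set is empty.
Key observation: the wait relation is loop-free; peeling off processes with no waits unwinds the whole state.
The rest can finish in the order foxtrot, delta, alpha, bravo, golf.
Verifying each step:
  foxtrot: no waits; runs immediately, freeing mu9 and mu1
  delta: no waits; runs immediately, freeing mu8
  alpha: everything it awaited (mu9) is free; runs, freeing mu11 and mu2
  bravo: everything it awaited (mu8, mu9 and mu1) is free; runs, freeing mu5
  golf: everything it awaited (mu8, mu9 and mu2) is free; runs, freeing mu10


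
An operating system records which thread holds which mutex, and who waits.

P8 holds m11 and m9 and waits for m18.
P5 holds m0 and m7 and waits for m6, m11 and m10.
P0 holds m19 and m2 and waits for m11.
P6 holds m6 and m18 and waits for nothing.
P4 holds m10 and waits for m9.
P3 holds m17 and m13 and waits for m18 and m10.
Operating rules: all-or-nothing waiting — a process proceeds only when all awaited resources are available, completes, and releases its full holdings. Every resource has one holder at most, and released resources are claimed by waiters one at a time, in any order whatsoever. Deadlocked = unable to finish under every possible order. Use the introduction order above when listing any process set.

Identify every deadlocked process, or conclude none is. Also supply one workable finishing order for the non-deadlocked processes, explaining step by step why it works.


Nothing here is deadlocked.
Key observation: all waits point, directly or indirectly, at processes that can finish, so nothing is permanently blocked.
The rest can finish in the order P6, P8, P4, P3, P0, P5.
Verifying each step:
  P6 waits on nothing -> runs at once and releases m6 and m18
  P8 waits on m18 — all released -> runs and releases m11 and m9
  P4 waits on m9 — all released -> runs and releases m10
  P3 waits on m18 and m10 — all released -> runs and releases m17 and m13
  P0 waits on m11 — all released -> runs and releases m19 and m2
  P5 waits on m6, m11 and m10 — all released -> runs and releases m0 and m7


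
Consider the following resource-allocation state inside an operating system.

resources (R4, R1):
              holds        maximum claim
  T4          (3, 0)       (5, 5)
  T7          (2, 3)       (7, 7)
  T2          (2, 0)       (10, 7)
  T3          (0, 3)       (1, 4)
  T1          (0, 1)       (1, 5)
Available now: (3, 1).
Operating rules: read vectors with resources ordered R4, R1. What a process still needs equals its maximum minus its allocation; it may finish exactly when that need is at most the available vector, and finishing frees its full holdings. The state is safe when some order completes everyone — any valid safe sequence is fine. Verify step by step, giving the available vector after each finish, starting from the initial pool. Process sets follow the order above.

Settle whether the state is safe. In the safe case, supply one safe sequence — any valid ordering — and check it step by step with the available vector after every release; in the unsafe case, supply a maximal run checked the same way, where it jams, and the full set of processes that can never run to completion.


SAFE, for example via the order T3, T1, T4, T7, T2.
Key observation: the first exact fit in this order is T3 — it needs (1, 1) with (3, 1) free, meeting a requested resource to the last unit.
Check, step by step:
  pool = (3, 1)
  T3: need (1, 1) fits (3, 1); releases (0, 3), pool now (3, 4)
  T1: need (1, 4) fits (3, 4); releases (0, 1), pool now (3, 5)
  T4: need (2, 5) fits (3, 5); releases (3, 0), pool now (6, 5)
  T7: need (5, 4) fits (6, 5); releases (2, 3), pool now (8, 8)
  T2: need (8, 7) fits (8, 8); releases (2, 0), pool now (10, 8)


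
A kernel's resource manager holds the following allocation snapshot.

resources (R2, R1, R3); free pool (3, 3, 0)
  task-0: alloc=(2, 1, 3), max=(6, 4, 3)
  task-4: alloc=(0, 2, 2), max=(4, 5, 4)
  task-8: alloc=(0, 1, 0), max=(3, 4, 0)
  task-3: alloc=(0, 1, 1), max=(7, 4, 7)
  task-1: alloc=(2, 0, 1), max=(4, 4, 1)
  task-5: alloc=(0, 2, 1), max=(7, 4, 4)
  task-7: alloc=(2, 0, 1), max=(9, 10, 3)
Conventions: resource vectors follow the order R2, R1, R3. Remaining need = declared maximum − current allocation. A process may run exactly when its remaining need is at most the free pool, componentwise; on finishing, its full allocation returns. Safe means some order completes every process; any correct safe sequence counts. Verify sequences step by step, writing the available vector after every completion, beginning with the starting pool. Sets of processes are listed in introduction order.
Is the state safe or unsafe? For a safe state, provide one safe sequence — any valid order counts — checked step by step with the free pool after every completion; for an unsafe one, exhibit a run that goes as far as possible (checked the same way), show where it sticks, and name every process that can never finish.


SAFE — a valid safe sequence is task-8, task-1, task-0, task-4, task-3, task-5, task-7.
Key observation: reading the order forward, task-8 is the first process whose need (3, 3, 0) meets the free pool (3, 3, 0) exactly on a resource it requests.
Walking it through:
  pool = (3, 3, 0)
  run task-8 (needs (3, 3, 0), free (3, 3, 0)); after release of (0, 1, 0) the pool is (3, 4, 0)
  run task-1 (needs (2, 4, 0), free (3, 4, 0)); after release of (2, 0, 1) the pool is (5, 4, 1)
  run task-0 (needs (4, 3, 0), free (5, 4, 1)); after release of (2, 1, 3) the pool is (7, 5, 4)
  run task-4 (needs (4, 3, 2), free (7, 5, 4)); after release of (0, 2, 2) the pool is (7, 7, 6)
  run task-3 (needs (7, 3, 6), free (7, 7, 6)); after release of (0, 1, 1) the pool is (7, 8, 7)
  run task-5 (needs (7, 2, 3), free (7, 8, 7)); after release of (0, 2, 1) the pool is (7, 10, 8)
  run task-7 (needs (7, 10, 2), free (7, 10, 8)); after release of (2, 0, 1) the pool is (9, 10, 9)


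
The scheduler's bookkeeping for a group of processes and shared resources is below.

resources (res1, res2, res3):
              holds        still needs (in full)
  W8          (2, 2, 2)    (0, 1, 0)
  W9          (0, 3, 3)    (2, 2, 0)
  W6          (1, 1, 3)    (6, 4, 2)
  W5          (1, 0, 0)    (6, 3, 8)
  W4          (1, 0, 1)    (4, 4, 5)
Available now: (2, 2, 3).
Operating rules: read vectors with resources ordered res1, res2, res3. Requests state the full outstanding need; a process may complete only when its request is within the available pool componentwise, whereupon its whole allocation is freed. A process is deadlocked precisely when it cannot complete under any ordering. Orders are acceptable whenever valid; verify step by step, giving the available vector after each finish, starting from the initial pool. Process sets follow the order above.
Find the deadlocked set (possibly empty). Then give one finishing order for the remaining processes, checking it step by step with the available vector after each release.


The deadlocked set is W6 and W5.
Key observation: even finishing W8, W4, W9 leaves just (5, 7, 9) free — too little res1 for any of the remaining processes.
The rest can finish in the order W8, W4, W9. Walking it through:
  pool = (2, 2, 3)
  run W8 (needs (0, 1, 0), free (2, 2, 3)); after release of (2, 2, 2) the pool is (4, 4, 5)
  run W4 (needs (4, 4, 5), free (4, 4, 5)); after release of (1, 0, 1) the pool is (5, 4, 6)
  run W9 (needs (2, 2, 0), free (5, 4, 6)); after release of (0, 3, 3) the pool is (5, 7, 9)
The blocked processes can never fit:
  blocked: W6 wants (6, 4, 2), pool (5, 7, 9) — not enough res1
  blocked: W5 wants (6, 3, 8), pool (5, 7, 9) — not enough res1


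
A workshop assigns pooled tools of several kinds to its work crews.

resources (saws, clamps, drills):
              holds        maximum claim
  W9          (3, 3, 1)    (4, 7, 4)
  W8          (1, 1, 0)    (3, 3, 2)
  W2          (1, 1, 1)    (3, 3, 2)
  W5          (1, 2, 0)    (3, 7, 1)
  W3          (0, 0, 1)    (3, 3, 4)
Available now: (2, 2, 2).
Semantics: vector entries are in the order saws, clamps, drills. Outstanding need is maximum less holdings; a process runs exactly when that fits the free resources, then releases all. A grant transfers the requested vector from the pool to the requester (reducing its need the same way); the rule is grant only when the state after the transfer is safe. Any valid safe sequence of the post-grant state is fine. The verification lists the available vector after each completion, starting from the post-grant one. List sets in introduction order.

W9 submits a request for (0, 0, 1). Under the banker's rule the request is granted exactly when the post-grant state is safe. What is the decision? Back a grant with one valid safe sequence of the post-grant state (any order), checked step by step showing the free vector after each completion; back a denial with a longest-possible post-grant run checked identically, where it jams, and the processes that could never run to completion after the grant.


GRANT. The post-grant state is safe; one safe sequence: W2, W8, W9, W5, W3.
Key observation: even at the reduced pool (2, 2, 1), W2 fits immediately, so safety survives the grant.
Check on the post-grant state, step by step:
  pool = (2, 2, 1)
  run W2 (needs (2, 2, 1), free (2, 2, 1)); after release of (1, 1, 1) the pool is (3, 3, 2)
  run W8 (needs (2, 2, 2), free (3, 3, 2)); after release of (1, 1, 0) the pool is (4, 4, 2)
  run W9 (needs (1, 4, 2), free (4, 4, 2)); after release of (3, 3, 2) the pool is (7, 7, 4)
  run W5 (needs (2, 5, 1), free (7, 7, 4)); after release of (1, 2, 0) the pool is (8, 9, 4)
  run W3 (needs (3, 3, 3), free (8, 9, 4)); after release of (0, 0, 1) the pool is (8, 9, 5)


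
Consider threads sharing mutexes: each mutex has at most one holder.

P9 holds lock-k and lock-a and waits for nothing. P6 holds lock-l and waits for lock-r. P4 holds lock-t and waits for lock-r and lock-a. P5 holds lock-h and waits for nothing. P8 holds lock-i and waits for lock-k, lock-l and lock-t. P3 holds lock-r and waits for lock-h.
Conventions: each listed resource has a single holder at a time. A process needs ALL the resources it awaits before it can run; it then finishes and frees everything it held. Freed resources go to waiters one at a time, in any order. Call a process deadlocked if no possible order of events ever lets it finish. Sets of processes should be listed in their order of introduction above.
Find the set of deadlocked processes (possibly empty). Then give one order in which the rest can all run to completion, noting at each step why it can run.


No process is deadlocked.
Key observation: the wait graph is acyclic; completion cascades from the unblocked processes through everyone else.
One completion order for the rest: P5, P3, P9, P6, P4, P8.
Step-by-step check:
  P5: no waits; runs immediately, freeing lock-h
  P3: everything it awaited (lock-h) is free; runs, freeing lock-r
  P9: no waits; runs immediately, freeing lock-k and lock-a
  P6: everything it awaited (lock-r) is free; runs, freeing lock-l
  P4: everything it awaited (lock-r and lock-a) is free; runs, freeing lock-t
  P8: everything it awaited (lock-k, lock-l and lock-t) is free; runs, freeing lock-i


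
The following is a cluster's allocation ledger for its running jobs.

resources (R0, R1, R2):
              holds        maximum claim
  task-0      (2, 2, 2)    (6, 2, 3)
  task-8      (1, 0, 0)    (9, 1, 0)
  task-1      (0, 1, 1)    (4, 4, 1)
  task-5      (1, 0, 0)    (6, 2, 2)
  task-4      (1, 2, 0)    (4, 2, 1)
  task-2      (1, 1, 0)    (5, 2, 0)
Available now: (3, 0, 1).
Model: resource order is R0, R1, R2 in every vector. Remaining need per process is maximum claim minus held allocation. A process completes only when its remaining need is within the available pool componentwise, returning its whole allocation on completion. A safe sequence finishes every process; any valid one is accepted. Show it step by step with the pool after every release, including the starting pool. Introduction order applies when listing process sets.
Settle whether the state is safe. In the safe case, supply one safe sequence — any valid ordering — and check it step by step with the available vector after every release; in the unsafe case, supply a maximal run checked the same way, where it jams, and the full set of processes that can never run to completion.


SAFE. One safe sequence: task-4, task-0, task-1, task-5, task-2, task-8.
Key observation: task-4 marks the first exact bind of the order: its need (3, 0, 1) fits the free (3, 0, 1) with zero slack on a requested resource.
Step-by-step check:
  pool = (3, 0, 1)
  run task-4 (needs (3, 0, 1), free (3, 0, 1)); after release of (1, 2, 0) the pool is (4, 2, 1)
  run task-0 (needs (4, 0, 1), free (4, 2, 1)); after release of (2, 2, 2) the pool is (6, 4, 3)
  run task-1 (needs (4, 3, 0), free (6, 4, 3)); after release of (0, 1, 1) the pool is (6, 5, 4)
  run task-5 (needs (5, 2, 2), free (6, 5, 4)); after release of (1, 0, 0) the pool is (7, 5, 4)
  run task-2 (needs (4, 1, 0), free (7, 5, 4)); after release of (1, 1, 0) the pool is (8, 6, 4)
  run task-8 (needs (8, 1, 0), free (8, 6, 4)); after release of (1, 0, 0) the pool is (9, 6, 4)


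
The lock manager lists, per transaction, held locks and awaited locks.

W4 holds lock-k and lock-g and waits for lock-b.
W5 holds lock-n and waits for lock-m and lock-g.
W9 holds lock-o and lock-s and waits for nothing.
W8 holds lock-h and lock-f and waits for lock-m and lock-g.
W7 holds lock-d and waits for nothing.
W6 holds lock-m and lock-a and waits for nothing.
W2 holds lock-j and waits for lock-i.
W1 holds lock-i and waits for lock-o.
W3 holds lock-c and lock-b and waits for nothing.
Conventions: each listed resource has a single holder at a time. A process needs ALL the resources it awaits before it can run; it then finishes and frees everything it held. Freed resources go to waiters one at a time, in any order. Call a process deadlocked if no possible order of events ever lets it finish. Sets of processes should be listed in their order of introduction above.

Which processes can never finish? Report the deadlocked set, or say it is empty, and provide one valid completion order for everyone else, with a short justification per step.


Nothing here is deadlocked.
Key observation: there is no circular wait here — follow any chain and it reaches a process that is free to run now.
The rest can finish in the order W3, W7, W6, W4, W8, W9, W1, W2, W5.
Step-by-step check:
  run W3 (it waits on nothing); releases lock-c and lock-b
  run W7 (it waits on nothing); releases lock-d
  run W6 (it waits on nothing); releases lock-m and lock-a
  W4: everything it awaited (lock-b) is free; runs, freeing lock-k and lock-g
  W8: everything it awaited (lock-m and lock-g) is free; runs, freeing lock-h and lock-f
  run W9 (it waits on nothing); releases lock-o and lock-s
  W1: everything it awaited (lock-o) is free; runs, freeing lock-i
  W2: everything it awaited (lock-i) is free; runs, freeing lock-j
  W5: everything it awaited (lock-m and lock-g) is free; runs, freeing lock-n
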